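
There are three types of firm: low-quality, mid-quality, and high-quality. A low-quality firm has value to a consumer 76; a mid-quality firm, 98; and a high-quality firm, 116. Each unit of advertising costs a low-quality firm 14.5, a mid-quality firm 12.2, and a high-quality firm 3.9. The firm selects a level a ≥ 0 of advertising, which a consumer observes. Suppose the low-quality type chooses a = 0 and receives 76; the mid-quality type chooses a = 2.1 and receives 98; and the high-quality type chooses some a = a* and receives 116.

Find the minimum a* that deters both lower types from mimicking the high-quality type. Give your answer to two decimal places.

3.58

Low-quality type (on-path payoff 76) won't mimic when 76 ≥ 116 − 14.5·a*, i.e. a* ≥ 2.76.
Mid-quality type (on-path payoff 98 − 12.2×2.1 = 72.38) won't mimic when 72.38 ≥ 116 − 12.2·a*, i.e. a* ≥ 3.58.
Both must hold, so a* = max(2.76, 3.58) = 3.58. The mid-quality type's constraint binds.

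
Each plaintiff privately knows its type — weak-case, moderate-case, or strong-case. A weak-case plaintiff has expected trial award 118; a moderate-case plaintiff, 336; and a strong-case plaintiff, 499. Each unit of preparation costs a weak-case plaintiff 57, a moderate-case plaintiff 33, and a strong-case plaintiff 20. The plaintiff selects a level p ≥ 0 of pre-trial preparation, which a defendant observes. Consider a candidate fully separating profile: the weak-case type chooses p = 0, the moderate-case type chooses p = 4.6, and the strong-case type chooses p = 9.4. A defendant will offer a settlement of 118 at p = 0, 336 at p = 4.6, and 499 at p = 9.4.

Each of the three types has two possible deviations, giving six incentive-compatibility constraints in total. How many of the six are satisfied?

Weak-case (own payoff 118): to p=4.6 gives 336 − 57×4.6 = 73.8 → no gain ✓; to p=9.4 gives 499 − 57×9.4 = -36.8 → no gain ✓.
Moderate-case (own payoff 336 − 33×4.6 = 184.2): to p=0 gives 118 → no gain ✓; to p=9.4 gives 499 − 33×9.4 = 188.8 → profitable ✗.
Strong-case (own payoff 499 − 20×9.4 = 311): to p=0 gives 118 → no gain ✓; to p=4.6 gives 336 − 20×4.6 = 244 → no gain ✓.
5 of the 6 constraints hold; not an equilibrium.

5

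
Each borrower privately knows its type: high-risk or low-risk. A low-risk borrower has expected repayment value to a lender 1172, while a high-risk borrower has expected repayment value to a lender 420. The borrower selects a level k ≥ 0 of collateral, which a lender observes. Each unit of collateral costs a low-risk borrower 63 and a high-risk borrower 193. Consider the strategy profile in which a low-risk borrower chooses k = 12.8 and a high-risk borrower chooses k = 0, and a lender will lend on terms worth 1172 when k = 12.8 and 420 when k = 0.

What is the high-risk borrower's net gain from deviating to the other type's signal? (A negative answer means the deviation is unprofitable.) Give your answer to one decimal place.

-1718.4

Playing k = 0 the high-risk borrower receives 420.
Deviating to k = 12.8 brings payment 1172 at cost 193 × 12.8 = 2470.4, netting -1298.4.
Gain from deviating: -1298.4 − 420 = -1718.4.
The gain is negative, so the high-risk type's incentive-compatibility constraint is satisfied.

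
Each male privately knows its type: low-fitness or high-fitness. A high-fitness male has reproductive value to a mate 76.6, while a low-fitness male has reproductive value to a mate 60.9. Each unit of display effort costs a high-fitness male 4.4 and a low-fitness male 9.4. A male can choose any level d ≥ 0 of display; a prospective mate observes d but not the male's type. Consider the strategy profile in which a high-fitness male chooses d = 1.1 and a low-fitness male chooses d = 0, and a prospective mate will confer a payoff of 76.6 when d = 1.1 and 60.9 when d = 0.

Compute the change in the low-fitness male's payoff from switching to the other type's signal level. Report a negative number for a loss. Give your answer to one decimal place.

5.4

Playing d = 0 the low-fitness male receives 60.9.
Deviating to d = 1.1 brings payment 76.6 at cost 9.4 × 1.1 = 10.34, netting 66.26.
Gain from deviating: 66.26 − 60.9 = 5.36, i.e. 5.4 to one decimal place.
The gain is positive, so the low-fitness type's incentive-compatibility constraint is violated — this profile is not a separating equilibrium.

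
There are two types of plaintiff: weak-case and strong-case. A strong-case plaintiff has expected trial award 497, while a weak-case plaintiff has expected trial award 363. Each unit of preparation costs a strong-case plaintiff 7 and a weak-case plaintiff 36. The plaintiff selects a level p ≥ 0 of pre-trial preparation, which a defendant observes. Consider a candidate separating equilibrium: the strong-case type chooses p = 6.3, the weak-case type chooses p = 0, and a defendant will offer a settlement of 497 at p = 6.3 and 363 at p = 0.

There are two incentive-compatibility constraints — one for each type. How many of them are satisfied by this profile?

Strong-case type: signal → 497 − 7 × 6.3 = 452.9; deviate to 0 → 363. IC holds (452.9 ≥ 363).
Weak-case type: stay at 0 → 363; mimic → 497 − 36 × 6.3 = 270.2. IC holds (363 ≥ 270.2).
2 of 2 constraints hold, so this is a separating equilibrium.

2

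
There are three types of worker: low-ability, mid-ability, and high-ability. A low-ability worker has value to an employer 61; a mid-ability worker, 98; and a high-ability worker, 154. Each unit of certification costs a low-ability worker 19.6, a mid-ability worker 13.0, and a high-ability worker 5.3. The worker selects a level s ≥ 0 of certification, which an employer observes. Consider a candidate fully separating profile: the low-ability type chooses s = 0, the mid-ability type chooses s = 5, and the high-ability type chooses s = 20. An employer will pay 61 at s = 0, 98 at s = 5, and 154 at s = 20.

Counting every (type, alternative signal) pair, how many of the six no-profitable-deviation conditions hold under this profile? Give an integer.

3

High-ability (own payoff 154 − 5.3×20 = 48): to s=0 gives 61 → profitable ✗; to s=5 gives 98 − 5.3×5 = 71.5 → profitable ✗.
Low-ability (own payoff 61): to s=5 gives 98 − 19.6×5 = 0 → no gain ✓; to s=20 gives 154 − 19.6×20 = -238 → no gain ✓.
Mid-ability (own payoff 98 − 13.0×5 = 33): to s=0 gives 61 → profitable ✗; to s=20 gives 154 − 13.0×20 = -106 → no gain ✓.
3 of the 6 constraints hold; not an equilibrium.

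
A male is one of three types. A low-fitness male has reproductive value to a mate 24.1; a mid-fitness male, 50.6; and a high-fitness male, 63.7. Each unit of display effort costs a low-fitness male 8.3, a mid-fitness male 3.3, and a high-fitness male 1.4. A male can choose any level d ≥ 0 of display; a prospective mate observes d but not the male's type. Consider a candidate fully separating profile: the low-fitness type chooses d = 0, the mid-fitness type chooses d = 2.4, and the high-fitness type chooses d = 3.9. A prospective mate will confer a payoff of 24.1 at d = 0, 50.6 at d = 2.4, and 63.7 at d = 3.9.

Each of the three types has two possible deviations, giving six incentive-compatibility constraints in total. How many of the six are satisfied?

High-fitness (own payoff 63.7 − 1.4×3.9 = 58.24): to d=0 gives 24.1 → no gain ✓; to d=2.4 gives 50.6 − 1.4×2.4 = 47.24 → no gain ✓.
Low-fitness (own payoff 24.1): to d=2.4 gives 50.6 − 8.3×2.4 = 30.68 → profitable ✗; to d=3.9 gives 63.7 − 8.3×3.9 = 31.33 → profitable ✗.
Mid-fitness (own payoff 50.6 − 3.3×2.4 = 42.68): to d=0 gives 24.1 → no gain ✓; to d=3.9 gives 63.7 − 3.3×3.9 = 50.83 → profitable ✗.
3 of the 6 constraints hold; not an equilibrium.

3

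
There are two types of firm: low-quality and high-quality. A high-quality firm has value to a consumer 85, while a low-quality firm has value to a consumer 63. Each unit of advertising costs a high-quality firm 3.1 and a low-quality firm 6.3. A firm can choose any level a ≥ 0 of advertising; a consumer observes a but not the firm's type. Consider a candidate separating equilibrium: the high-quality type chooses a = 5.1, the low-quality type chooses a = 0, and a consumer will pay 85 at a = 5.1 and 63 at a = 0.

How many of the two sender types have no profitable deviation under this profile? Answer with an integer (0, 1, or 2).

High-quality type: signal → 85 − 3.1 × 5.1 = 69.19; deviate to 0 → 63. IC holds (69.19 ≥ 63).
Low-quality type: stay at 0 → 63; mimic → 85 − 6.3 × 5.1 = 52.87. IC holds (63 ≥ 52.87).
2 of 2 constraints hold, so this is a separating equilibrium.

2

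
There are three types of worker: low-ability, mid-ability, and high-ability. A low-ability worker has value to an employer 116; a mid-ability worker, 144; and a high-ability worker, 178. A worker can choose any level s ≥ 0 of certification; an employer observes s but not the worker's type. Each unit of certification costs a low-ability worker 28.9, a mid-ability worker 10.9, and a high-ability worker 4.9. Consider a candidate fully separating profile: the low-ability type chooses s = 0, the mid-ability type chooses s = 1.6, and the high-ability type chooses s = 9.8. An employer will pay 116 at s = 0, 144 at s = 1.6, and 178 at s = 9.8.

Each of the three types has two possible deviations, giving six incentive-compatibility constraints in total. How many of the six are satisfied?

5

High-ability (own payoff 178 − 4.9×9.8 = 129.98): to s=0 gives 116 → no gain ✓; to s=1.6 gives 144 − 4.9×1.6 = 136.16 → profitable ✗.
Mid-ability (own payoff 144 − 10.9×1.6 = 126.56): to s=0 gives 116 → no gain ✓; to s=9.8 gives 178 − 10.9×9.8 = 71.18 → no gain ✓.
Low-ability (own payoff 116): to s=1.6 gives 144 − 28.9×1.6 = 97.76 → no gain ✓; to s=9.8 gives 178 − 28.9×9.8 = -105.22 → no gain ✓.
5 of the 6 constraints hold; not an equilibrium.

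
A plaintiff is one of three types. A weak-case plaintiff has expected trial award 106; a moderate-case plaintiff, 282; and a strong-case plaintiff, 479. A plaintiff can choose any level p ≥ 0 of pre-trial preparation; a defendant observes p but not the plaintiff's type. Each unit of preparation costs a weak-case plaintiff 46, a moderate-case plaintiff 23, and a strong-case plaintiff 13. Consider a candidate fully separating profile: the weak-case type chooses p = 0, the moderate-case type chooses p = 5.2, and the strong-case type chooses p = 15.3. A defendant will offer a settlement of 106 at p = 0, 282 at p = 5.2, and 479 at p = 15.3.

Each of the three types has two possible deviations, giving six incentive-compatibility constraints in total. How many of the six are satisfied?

6

Strong-case (own payoff 479 − 13×15.3 = 280.1): to p=0 gives 106 → no gain ✓; to p=5.2 gives 282 − 13×5.2 = 214.4 → no gain ✓.
Weak-case (own payoff 106): to p=5.2 gives 282 − 46×5.2 = 42.8 → no gain ✓; to p=15.3 gives 479 − 46×15.3 = -224.8 → no gain ✓.
Moderate-case (own payoff 282 − 23×5.2 = 162.4): to p=0 gives 106 → no gain ✓; to p=15.3 gives 479 − 23×15.3 = 127.1 → no gain ✓.
6 of the 6 constraints hold; this profile is a separating equilibrium.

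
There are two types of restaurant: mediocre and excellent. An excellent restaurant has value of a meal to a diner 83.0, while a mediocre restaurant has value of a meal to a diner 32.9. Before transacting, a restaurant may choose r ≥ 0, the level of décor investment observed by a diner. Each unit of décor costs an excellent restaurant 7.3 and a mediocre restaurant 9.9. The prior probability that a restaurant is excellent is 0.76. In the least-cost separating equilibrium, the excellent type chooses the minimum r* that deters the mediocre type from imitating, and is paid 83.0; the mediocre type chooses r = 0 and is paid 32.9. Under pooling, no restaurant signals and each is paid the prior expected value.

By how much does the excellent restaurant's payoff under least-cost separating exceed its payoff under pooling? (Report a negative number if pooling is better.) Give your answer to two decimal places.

Least-cost separating signal: r* solves 32.9 = 83.0 − 9.9·r*, so r* = (83.0 − 32.9)/9.9 ≈ 5.0606.
Excellent type's separating payoff: 83.0 − 7.3 × r* = 83.0 − 7.3 × (83.0 − 32.9)/9.9 = 83.0 − 365.73/9.9 ≈ 46.0576.
Pooling payoff: 0.76 × 83.0 + 0.24 × 32.9 = 70.976.
Difference: 46.0576 − 70.976 = -24.9184, i.e. -24.92 to two decimal places.
The excellent type would prefer the pooling outcome.

-24.92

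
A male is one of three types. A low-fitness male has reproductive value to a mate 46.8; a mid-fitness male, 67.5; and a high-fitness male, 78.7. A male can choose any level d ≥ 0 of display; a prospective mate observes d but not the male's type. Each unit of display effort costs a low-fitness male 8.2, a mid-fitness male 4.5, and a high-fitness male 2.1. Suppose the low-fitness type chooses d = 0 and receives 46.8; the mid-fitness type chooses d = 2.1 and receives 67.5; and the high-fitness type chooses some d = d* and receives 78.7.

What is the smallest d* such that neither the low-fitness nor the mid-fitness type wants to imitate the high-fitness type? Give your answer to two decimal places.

Mid-fitness type (on-path payoff 67.5 − 4.5×2.1 = 58.05) won't mimic when 58.05 ≥ 78.7 − 4.5·d*, i.e. d* ≥ 4.59.
Low-fitness type (on-path payoff 46.8) won't mimic when 46.8 ≥ 78.7 − 8.2·d*, i.e. d* ≥ 3.89.
Both must hold, so d* = max(3.89, 4.59) = 4.59. The mid-fitness type's constraint binds.

4.59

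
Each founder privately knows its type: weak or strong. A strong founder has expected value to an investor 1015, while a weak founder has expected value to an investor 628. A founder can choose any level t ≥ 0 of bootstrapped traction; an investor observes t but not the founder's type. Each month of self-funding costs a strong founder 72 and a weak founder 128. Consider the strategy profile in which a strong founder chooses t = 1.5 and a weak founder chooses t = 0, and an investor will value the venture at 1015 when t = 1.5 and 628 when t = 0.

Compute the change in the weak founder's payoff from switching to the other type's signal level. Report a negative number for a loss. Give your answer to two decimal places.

Playing t = 0 the weak founder receives 628.
Deviating to t = 1.5 brings payment 1015 at cost 128 × 1.5 = 192, netting 823.
Gain from deviating: 823 − 628 = 195.00.
The gain is positive, so the weak type's incentive-compatibility constraint is violated — this profile is not a separating equilibrium.

195.00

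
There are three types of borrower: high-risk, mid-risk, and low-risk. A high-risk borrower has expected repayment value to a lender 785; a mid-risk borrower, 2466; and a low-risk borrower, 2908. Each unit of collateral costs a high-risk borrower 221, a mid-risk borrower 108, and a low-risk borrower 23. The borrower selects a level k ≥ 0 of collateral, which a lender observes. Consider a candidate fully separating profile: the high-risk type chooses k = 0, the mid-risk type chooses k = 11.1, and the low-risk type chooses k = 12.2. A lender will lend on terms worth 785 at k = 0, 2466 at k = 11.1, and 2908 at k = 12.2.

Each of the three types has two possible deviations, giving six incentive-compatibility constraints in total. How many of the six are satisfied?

Low-risk (own payoff 2908 − 23×12.2 = 2627.4): to k=0 gives 785 → no gain ✓; to k=11.1 gives 2466 − 23×11.1 = 2210.7 → no gain ✓.
High-risk (own payoff 785): to k=11.1 gives 2466 − 221×11.1 = 12.9 → no gain ✓; to k=12.2 gives 2908 − 221×12.2 = 211.8 → no gain ✓.
Mid-risk (own payoff 2466 − 108×11.1 = 1267.2): to k=0 gives 785 → no gain ✓; to k=12.2 gives 2908 − 108×12.2 = 1590.4 → profitable ✗.
5 of the 6 constraints hold; not an equilibrium.

5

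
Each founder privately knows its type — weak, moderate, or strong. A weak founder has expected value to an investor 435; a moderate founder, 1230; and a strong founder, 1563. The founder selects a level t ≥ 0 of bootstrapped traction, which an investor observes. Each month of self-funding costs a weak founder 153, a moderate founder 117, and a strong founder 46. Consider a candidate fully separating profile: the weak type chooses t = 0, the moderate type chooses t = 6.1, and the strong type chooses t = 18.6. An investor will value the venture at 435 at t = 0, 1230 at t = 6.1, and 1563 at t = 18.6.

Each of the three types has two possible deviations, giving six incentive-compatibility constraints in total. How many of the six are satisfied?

5

Moderate (own payoff 1230 − 117×6.1 = 516.3): to t=0 gives 435 → no gain ✓; to t=18.6 gives 1563 − 117×18.6 = -613.2 → no gain ✓.
Weak (own payoff 435): to t=6.1 gives 1230 − 153×6.1 = 296.7 → no gain ✓; to t=18.6 gives 1563 − 153×18.6 = -1282.8 → no gain ✓.
Strong (own payoff 1563 − 46×18.6 = 707.4): to t=0 gives 435 → no gain ✓; to t=6.1 gives 1230 − 46×6.1 = 949.4 → profitable ✗.
5 of the 6 constraints hold; not an equilibrium.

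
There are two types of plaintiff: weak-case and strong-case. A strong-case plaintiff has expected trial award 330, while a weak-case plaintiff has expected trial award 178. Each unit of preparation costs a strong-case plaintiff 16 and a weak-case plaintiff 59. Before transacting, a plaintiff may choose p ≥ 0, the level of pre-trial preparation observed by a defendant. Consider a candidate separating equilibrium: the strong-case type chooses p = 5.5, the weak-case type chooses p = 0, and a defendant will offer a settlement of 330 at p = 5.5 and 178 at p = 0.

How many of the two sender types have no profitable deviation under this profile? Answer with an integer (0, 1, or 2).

Weak-case type: stay at 0 → 178; mimic → 330 − 59 × 5.5 = 5.5. IC holds (178 ≥ 5.5).
Strong-case type: signal → 330 − 16 × 5.5 = 242; deviate to 0 → 178. IC holds (242 ≥ 178).
2 of 2 constraints hold, so this is a separating equilibrium.

2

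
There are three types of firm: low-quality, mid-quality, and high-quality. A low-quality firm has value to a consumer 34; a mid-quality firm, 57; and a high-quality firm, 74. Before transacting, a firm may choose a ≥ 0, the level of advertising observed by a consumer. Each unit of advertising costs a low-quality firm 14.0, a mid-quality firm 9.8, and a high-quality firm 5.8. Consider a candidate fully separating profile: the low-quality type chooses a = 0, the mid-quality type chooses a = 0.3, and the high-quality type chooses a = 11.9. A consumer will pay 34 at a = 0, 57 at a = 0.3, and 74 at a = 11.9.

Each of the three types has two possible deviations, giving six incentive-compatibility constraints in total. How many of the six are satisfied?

3

Low-quality (own payoff 34): to a=0.3 gives 57 − 14.0×0.3 = 52.8 → profitable ✗; to a=11.9 gives 74 − 14.0×11.9 = -92.6 → no gain ✓.
Mid-quality (own payoff 57 − 9.8×0.3 = 54.06): to a=0 gives 34 → no gain ✓; to a=11.9 gives 74 − 9.8×11.9 = -42.62 → no gain ✓.
High-quality (own payoff 74 − 5.8×11.9 = 4.98): to a=0 gives 34 → profitable ✗; to a=0.3 gives 57 − 5.8×0.3 = 55.26 → profitable ✗.
3 of the 6 constraints hold; not an equilibrium.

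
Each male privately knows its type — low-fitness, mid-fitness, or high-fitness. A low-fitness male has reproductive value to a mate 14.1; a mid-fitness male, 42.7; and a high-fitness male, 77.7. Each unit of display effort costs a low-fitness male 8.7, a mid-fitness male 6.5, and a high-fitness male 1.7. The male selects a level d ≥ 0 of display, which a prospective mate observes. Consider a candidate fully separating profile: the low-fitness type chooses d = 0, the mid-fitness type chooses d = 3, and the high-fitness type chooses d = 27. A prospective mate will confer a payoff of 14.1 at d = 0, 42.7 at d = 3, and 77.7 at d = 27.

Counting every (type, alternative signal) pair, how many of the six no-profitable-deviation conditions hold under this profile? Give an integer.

High-fitness (own payoff 77.7 − 1.7×27 = 31.8): to d=0 gives 14.1 → no gain ✓; to d=3 gives 42.7 − 1.7×3 = 37.6 → profitable ✗.
Mid-fitness (own payoff 42.7 − 6.5×3 = 23.2): to d=0 gives 14.1 → no gain ✓; to d=27 gives 77.7 − 6.5×27 = -97.8 → no gain ✓.
Low-fitness (own payoff 14.1): to d=3 gives 42.7 − 8.7×3 = 16.6 → profitable ✗; to d=27 gives 77.7 − 8.7×27 = -157.2 → no gain ✓.
4 of the 6 constraints hold; not an equilibrium.

4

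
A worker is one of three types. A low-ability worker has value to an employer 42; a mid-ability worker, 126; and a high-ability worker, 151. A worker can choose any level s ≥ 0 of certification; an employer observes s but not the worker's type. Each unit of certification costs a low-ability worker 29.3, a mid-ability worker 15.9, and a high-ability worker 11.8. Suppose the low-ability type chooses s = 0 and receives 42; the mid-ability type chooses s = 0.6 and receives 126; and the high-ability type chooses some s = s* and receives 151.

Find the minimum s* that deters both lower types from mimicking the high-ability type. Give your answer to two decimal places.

Low-ability type (on-path payoff 42) won't mimic when 42 ≥ 151 − 29.3·s*, i.e. s* ≥ 3.72.
Mid-ability type (on-path payoff 126 − 15.9×0.6 = 116.46) won't mimic when 116.46 ≥ 151 − 15.9·s*, i.e. s* ≥ 2.17.
Both must hold, so s* = max(3.72, 2.17) = 3.72. The low-ability type's constraint binds.

3.72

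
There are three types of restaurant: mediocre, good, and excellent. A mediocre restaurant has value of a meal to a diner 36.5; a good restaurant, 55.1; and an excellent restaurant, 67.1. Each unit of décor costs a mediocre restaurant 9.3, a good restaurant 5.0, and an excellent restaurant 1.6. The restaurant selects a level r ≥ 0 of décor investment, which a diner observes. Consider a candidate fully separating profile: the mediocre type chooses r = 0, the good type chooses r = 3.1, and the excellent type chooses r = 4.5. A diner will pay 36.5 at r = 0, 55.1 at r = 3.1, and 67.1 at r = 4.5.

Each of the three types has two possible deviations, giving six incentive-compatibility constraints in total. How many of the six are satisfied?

5

Excellent (own payoff 67.1 − 1.6×4.5 = 59.9): to r=0 gives 36.5 → no gain ✓; to r=3.1 gives 55.1 − 1.6×3.1 = 50.14 → no gain ✓.
Good (own payoff 55.1 − 5.0×3.1 = 39.6): to r=0 gives 36.5 → no gain ✓; to r=4.5 gives 67.1 − 5.0×4.5 = 44.6 → profitable ✗.
Mediocre (own payoff 36.5): to r=3.1 gives 55.1 − 9.3×3.1 = 26.27 → no gain ✓; to r=4.5 gives 67.1 − 9.3×4.5 = 25.25 → no gain ✓.
5 of the 6 constraints hold; not an equilibrium.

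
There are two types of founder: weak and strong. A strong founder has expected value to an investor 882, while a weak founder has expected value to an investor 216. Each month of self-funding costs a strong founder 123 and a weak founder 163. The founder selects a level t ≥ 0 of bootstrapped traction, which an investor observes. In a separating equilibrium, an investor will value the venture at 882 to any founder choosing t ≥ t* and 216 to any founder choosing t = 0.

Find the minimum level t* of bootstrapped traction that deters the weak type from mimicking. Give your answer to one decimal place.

A weak founder choosing t = 0 receives 216.
Imitating at t* instead would pay 882 at cost 163·t*, netting 882 − 163·t*.
Indifference: 216 = 882 − 163·t*, so t* = (882 − 216) / 163 ≈ 4.1.
At t* the weak type's incentive constraint just binds; the strong type strictly prefers t* since its per-unit cost is lower.

4.1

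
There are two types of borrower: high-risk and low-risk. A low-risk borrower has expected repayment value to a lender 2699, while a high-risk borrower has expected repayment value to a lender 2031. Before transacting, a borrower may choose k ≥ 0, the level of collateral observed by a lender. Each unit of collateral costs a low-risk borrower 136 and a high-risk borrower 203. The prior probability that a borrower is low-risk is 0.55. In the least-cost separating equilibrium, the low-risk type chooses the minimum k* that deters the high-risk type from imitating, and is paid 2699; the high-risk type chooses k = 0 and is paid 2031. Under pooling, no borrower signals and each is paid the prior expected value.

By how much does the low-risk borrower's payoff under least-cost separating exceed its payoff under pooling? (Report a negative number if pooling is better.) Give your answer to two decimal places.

Least-cost separating signal: k* solves 2031 = 2699 − 203·k*, so k* = (2699 − 2031)/203 ≈ 3.2906.
Low-risk type's separating payoff: 2699 − 136 × k* = 2699 − 136 × (2699 − 2031)/203 = 2699 − 90848/203 ≈ 2251.4729.
Pooling payoff: 0.55 × 2699 + 0.45 × 2031 = 2398.4.
Difference: 2251.4729 − 2398.4 = -146.9271, i.e. -146.93 to two decimal places.
The low-risk type would prefer the pooling outcome.

-146.93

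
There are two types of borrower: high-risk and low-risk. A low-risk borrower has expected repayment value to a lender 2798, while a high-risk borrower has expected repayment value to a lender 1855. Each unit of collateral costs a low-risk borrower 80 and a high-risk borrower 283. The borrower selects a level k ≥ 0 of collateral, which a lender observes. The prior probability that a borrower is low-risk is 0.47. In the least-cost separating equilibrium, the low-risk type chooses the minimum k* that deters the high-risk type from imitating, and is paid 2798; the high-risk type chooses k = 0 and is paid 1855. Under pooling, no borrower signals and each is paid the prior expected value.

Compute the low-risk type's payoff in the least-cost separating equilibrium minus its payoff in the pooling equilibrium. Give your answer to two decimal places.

Least-cost separating signal: k* solves 1855 = 2798 − 283·k*, so k* = (2798 − 1855)/283 ≈ 3.3322.
Low-risk type's separating payoff: 2798 − 80 × k* = 2798 − 80 × (2798 − 1855)/283 = 2798 − 75440/283 ≈ 2531.4276.
Pooling payoff: 0.47 × 2798 + 0.53 × 1855 = 2298.21.
Difference: 2531.4276 − 2298.21 = 233.2176, i.e. 233.22 to two decimal places.
The low-risk type prefers to separate.

233.22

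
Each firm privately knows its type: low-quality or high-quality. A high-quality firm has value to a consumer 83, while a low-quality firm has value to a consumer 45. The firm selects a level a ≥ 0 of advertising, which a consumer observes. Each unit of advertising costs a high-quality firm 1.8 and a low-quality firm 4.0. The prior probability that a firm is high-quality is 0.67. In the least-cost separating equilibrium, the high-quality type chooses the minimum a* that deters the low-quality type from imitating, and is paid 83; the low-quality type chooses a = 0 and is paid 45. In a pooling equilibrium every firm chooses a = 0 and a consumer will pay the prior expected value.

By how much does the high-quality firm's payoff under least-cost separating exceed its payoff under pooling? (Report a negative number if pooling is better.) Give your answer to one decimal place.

-4.6

Least-cost separating signal: a* solves 45 = 83 − 4.0·a*, so a* = (83 − 45)/4.0 = 9.5.
High-quality type's separating payoff: 83 − 1.8 × a* = 83 − 1.8 × (83 − 45)/4.0 = 83 − 68.4/4.0 = 65.9.
Pooling payoff: 0.67 × 83 + 0.33 × 45 = 70.46.
Difference: 65.9 − 70.46 = -4.56, i.e. -4.6 to one decimal place.
The high-quality type would prefer the pooling outcome.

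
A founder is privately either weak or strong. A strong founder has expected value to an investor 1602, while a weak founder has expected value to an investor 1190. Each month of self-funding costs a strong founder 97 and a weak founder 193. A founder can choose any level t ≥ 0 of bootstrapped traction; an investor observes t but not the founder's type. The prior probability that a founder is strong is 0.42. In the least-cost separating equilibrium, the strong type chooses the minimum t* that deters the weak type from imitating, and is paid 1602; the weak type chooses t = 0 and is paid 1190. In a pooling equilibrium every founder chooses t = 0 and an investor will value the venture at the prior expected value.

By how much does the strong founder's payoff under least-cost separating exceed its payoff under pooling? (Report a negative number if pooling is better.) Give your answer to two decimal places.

31.89

Least-cost separating signal: t* solves 1190 = 1602 − 193·t*, so t* = (1602 − 1190)/193 ≈ 2.1347.
Strong type's separating payoff: 1602 − 97 × t* = 1602 − 97 × (1602 − 1190)/193 = 1602 − 39964/193 ≈ 1394.9326.
Pooling payoff: 0.42 × 1602 + 0.58 × 1190 = 1363.04.
Difference: 1394.9326 − 1363.04 = 31.8926, i.e. 31.89 to two decimal places.
The strong type prefers to separate.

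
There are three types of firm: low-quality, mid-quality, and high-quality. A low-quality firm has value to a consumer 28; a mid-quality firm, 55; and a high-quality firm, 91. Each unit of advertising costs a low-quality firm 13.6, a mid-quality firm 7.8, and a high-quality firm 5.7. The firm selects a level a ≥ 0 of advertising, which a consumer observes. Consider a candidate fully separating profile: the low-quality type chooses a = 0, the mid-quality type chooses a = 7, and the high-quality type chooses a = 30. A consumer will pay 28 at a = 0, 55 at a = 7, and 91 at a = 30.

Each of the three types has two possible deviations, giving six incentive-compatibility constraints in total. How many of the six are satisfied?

3

High-quality (own payoff 91 − 5.7×30 = -80): to a=0 gives 28 → profitable ✗; to a=7 gives 55 − 5.7×7 = 15.1 → profitable ✗.
Mid-quality (own payoff 55 − 7.8×7 = 0.4): to a=0 gives 28 → profitable ✗; to a=30 gives 91 − 7.8×30 = -143 → no gain ✓.
Low-quality (own payoff 28): to a=7 gives 55 − 13.6×7 = -40.2 → no gain ✓; to a=30 gives 91 − 13.6×30 = -317 → no gain ✓.
3 of the 6 constraints hold; not an equilibrium.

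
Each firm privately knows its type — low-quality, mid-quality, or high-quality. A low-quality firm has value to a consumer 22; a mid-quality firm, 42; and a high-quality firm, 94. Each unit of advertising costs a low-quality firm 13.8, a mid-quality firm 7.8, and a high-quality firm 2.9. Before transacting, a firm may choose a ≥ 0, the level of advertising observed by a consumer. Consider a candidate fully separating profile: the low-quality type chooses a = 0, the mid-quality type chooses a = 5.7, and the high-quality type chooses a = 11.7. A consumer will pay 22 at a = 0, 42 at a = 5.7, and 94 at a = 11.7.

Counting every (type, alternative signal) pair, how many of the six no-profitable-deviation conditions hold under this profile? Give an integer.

4

Mid-quality (own payoff 42 − 7.8×5.7 = -2.46): to a=0 gives 22 → profitable ✗; to a=11.7 gives 94 − 7.8×11.7 = 2.74 → profitable ✗.
High-quality (own payoff 94 − 2.9×11.7 = 60.07): to a=0 gives 22 → no gain ✓; to a=5.7 gives 42 − 2.9×5.7 = 25.47 → no gain ✓.
Low-quality (own payoff 22): to a=5.7 gives 42 − 13.8×5.7 = -36.66 → no gain ✓; to a=11.7 gives 94 − 13.8×11.7 = -67.46 → no gain ✓.
4 of the 6 constraints hold; not an equilibrium.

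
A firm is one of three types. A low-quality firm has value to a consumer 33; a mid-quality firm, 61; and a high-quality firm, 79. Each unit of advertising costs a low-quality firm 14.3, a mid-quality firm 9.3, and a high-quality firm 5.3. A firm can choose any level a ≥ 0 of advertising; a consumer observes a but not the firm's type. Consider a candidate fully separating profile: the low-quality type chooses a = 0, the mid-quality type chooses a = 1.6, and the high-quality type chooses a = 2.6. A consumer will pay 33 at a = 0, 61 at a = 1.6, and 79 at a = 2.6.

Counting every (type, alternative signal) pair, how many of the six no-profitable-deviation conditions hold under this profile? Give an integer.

3

Low-quality (own payoff 33): to a=1.6 gives 61 − 14.3×1.6 = 38.12 → profitable ✗; to a=2.6 gives 79 − 14.3×2.6 = 41.82 → profitable ✗.
High-quality (own payoff 79 − 5.3×2.6 = 65.22): to a=0 gives 33 → no gain ✓; to a=1.6 gives 61 − 5.3×1.6 = 52.52 → no gain ✓.
Mid-quality (own payoff 61 − 9.3×1.6 = 46.12): to a=0 gives 33 → no gain ✓; to a=2.6 gives 79 − 9.3×2.6 = 54.82 → profitable ✗.
3 of the 6 constraints hold; not an equilibrium.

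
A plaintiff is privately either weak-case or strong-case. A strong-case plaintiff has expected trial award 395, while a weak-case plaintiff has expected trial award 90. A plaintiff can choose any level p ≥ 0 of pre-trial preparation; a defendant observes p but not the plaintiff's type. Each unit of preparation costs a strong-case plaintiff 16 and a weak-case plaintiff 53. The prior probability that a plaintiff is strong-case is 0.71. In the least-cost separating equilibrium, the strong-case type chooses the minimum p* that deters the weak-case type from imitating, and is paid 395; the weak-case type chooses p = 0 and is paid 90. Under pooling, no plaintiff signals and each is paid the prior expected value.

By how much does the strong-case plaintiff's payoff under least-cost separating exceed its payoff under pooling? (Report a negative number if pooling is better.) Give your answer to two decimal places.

Least-cost separating signal: p* solves 90 = 395 − 53·p*, so p* = (395 − 90)/53 ≈ 5.7547.
Strong-case type's separating payoff: 395 − 16 × p* = 395 − 16 × (395 − 90)/53 = 395 − 4880/53 ≈ 302.9245.
Pooling payoff: 0.71 × 395 + 0.29 × 90 = 306.55.
Difference: 302.9245 − 306.55 = -3.6255, i.e. -3.63 to two decimal places.
The strong-case type would prefer the pooling outcome.

-3.63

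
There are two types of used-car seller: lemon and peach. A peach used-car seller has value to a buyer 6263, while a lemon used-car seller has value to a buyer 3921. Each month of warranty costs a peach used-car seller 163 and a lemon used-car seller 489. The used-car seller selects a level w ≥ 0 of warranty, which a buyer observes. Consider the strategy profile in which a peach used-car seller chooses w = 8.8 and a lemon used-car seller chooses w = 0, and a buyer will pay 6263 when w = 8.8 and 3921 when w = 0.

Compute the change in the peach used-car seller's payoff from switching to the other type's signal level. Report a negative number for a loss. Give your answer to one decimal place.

-907.6

Playing w = 8.8 the peach used-car seller receives 6263 − 163 × 8.8 = 4828.6.
Deviating to w = 0 yields 3921 instead.
Gain from deviating: 3921 − 4828.6 = -907.6.
The gain is negative, so the peach type's incentive-compatibility constraint is satisfied.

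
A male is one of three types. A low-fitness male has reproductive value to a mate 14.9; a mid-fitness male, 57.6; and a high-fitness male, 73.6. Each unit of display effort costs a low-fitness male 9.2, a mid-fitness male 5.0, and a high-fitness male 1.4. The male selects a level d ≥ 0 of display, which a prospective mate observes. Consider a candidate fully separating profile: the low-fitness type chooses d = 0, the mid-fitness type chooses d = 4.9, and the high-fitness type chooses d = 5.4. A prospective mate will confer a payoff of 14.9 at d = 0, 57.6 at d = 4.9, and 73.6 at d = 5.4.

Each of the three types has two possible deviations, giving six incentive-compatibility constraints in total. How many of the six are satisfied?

4

High-fitness (own payoff 73.6 − 1.4×5.4 = 66.04): to d=0 gives 14.9 → no gain ✓; to d=4.9 gives 57.6 − 1.4×4.9 = 50.74 → no gain ✓.
Low-fitness (own payoff 14.9): to d=4.9 gives 57.6 − 9.2×4.9 = 12.52 → no gain ✓; to d=5.4 gives 73.6 − 9.2×5.4 = 23.92 → profitable ✗.
Mid-fitness (own payoff 57.6 − 5.0×4.9 = 33.1): to d=0 gives 14.9 → no gain ✓; to d=5.4 gives 73.6 − 5.0×5.4 = 46.6 → profitable ✗.
4 of the 6 constraints hold; not an equilibrium.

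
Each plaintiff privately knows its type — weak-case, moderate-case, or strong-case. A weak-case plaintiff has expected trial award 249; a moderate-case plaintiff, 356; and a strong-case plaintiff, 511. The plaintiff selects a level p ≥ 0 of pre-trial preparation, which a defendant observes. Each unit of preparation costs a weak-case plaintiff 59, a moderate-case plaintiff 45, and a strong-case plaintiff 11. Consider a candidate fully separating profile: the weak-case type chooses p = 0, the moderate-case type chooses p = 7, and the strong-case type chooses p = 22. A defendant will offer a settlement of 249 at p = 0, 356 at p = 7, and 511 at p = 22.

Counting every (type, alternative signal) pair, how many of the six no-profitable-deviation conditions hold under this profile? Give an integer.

Moderate-case (own payoff 356 − 45×7 = 41): to p=0 gives 249 → profitable ✗; to p=22 gives 511 − 45×22 = -479 → no gain ✓.
Strong-case (own payoff 511 − 11×22 = 269): to p=0 gives 249 → no gain ✓; to p=7 gives 356 − 11×7 = 279 → profitable ✗.
Weak-case (own payoff 249): to p=7 gives 356 − 59×7 = -57 → no gain ✓; to p=22 gives 511 − 59×22 = -787 → no gain ✓.
4 of the 6 constraints hold; not an equilibrium.

4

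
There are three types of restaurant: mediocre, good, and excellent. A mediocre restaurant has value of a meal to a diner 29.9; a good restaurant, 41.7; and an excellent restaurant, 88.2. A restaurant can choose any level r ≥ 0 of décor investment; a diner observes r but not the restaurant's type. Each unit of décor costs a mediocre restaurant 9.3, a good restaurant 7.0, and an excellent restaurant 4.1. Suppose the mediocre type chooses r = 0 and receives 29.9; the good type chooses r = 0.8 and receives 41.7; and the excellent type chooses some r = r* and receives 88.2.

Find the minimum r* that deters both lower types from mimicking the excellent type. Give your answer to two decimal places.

7.44

Mediocre type (on-path payoff 29.9) won't mimic when 29.9 ≥ 88.2 − 9.3·r*, i.e. r* ≥ 6.27.
Good type (on-path payoff 41.7 − 7.0×0.8 = 36.1) won't mimic when 36.1 ≥ 88.2 − 7.0·r*, i.e. r* ≥ 7.44.
Both must hold, so r* = max(6.27, 7.44) = 7.44. The good type's constraint binds.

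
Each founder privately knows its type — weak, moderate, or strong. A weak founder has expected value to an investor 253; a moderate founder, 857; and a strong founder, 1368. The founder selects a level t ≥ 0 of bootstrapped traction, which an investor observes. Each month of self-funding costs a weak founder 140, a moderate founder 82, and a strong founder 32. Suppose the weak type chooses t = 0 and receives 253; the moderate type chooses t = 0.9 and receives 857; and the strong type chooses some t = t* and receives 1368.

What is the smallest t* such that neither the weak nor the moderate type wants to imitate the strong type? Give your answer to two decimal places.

7.96

Weak type (on-path payoff 253) won't mimic when 253 ≥ 1368 − 140·t*, i.e. t* ≥ 7.96.
Moderate type (on-path payoff 857 − 82×0.9 = 783.2) won't mimic when 783.2 ≥ 1368 − 82·t*, i.e. t* ≥ 7.13.
Both must hold, so t* = max(7.96, 7.13) = 7.96. The weak type's constraint binds.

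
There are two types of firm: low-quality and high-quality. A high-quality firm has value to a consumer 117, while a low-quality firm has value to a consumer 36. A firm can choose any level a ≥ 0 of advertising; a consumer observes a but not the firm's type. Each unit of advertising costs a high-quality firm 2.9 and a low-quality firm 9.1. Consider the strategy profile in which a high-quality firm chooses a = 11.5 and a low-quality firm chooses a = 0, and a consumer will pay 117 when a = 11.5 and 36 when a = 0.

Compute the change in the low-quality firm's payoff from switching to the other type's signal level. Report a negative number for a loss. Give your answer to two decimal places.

-23.65

Playing a = 0 the low-quality firm receives 36.
Deviating to a = 11.5 brings payment 117 at cost 9.1 × 11.5 = 104.65, netting 12.35.
Gain from deviating: 12.35 − 36 = -23.65.
The gain is negative, so the low-quality type's incentive-compatibility constraint is satisfied.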